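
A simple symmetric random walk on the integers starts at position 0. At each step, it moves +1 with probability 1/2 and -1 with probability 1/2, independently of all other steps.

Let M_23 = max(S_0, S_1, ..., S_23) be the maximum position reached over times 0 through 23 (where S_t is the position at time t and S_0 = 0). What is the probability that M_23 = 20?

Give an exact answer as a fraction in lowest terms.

Let M_23 = max(S_0,...,S_23). Use the reflection principle: for j ≥ 1, #{paths with M_23 ≥ j} = #{S_23 ≥ j} + #{S_23 ≥ j+1}.
By reflection, #{M_23 ≥ 20} = #{S_23 ≥ 20} + #{S_23 ≥ 21} = 24 + 24 = 48.
#{M_23 ≥ 21} = #{S_23 ≥ 21} + #{S_23 ≥ 22} = 24 + 1 = 25.
#{M_23 = 20} = 48 - 25 = 23.
P(M_23 = 20) = 23/8388608 = 23/8388608

Answer: 23/8388608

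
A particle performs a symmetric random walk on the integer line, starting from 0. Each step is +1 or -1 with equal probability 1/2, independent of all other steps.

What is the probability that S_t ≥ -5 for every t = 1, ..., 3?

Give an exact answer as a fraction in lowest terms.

Answer: 1

Derivation:
Let f(t,s) = #length-t paths at position s with S_1..S_t all ≥ -5.
f(t,s) = f(t-1,s-1) + f(t-1,s+1) for s ≥ -5; f(t,s) = 0 for s < -5.
t=0: f(0,0)=1
t=1: f(1,-1)=1 f(1,1)=1
t=2: f(2,-2)=1 f(2,0)=2 f(2,2)=1
t=3: f(3,-3)=1 f(3,-1)=3 f(3,1)=3 f(3,3)=1
Σ_s f(3,s) = 8
P = 8/8 = 1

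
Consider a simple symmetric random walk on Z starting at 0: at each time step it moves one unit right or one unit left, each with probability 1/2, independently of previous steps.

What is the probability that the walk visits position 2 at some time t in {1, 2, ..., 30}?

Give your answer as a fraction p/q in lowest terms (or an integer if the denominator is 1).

Count via complement. Let g(t,s) = #length-t paths at position s with S_1..S_t all ≠ 2.
g(t,s) = g(t-1,s-1) + g(t-1,s+1) for s ≠ 2; g(t,2) = 0.
t=0: g(0,0)=1
t=1: g(1,-1)=1 g(1,1)=1
t=2: g(2,-2)=1 g(2,0)=2
t=3: g(3,-3)=1 g(3,-1)=3 g(3,1)=2
t=4: g(4,-4)=1 g(4,-2)=4 g(4,0)=5
t=5: g(5,-5)=1 g(5,-3)=5 g(5,-1)=9 g(5,1)=5
t=6: g(6,-6)=1 g(6,-4)=6 g(6,-2)=14 g(6,0)=14
t=7: g(7,-7)=1 g(7,-5)=7 g(7,-3)=20 g(7,-1)=28 g(7,1)=14
t=8: g(8,-8)=1 g(8,-6)=8 g(8,-4)=27 g(8,-2)=48 g(8,0)=42
t=9: g(9,-9)=1 g(9,-7)=9 g(9,-5)=35 g(9,-3)=75 g(9,-1)=90 g(9,1)=42
t=10: g(10,-10)=1 g(10,-8)=10 g(10,-6)=44 g(10,-4)=110 g(10,-2)=165 g(10,0)=132
t=11: g(11,-11)=1 g(11,-9)=11 g(11,-7)=54 g(11,-5)=154 g(11,-3)=275 g(11,-1)=297 g(11,1)=132
t=12: g(12,-12)=1 g(12,-10)=12 g(12,-8)=65 g(12,-6)=208 g(12,-4)=429 g(12,-2)=572 g(12,0)=429
t=13: g(13,-13)=1 g(13,-11)=13 g(13,-9)=77 g(13,-7)=273 g(13,-5)=637 g(13,-3)=1001 g(13,-1)=1001 g(13,1)=429
t=14: g(14,-14)=1 g(14,-12)=14 g(14,-10)=90 g(14,-8)=350 g(14,-6)=910 g(14,-4)=1638 g(14,-2)=2002 g(14,0)=1430
t=15: g(15,-15)=1 g(15,-13)=15 g(15,-11)=104 g(15,-9)=440 g(15,-7)=1260 g(15,-5)=2548 g(15,-3)=3640 g(15,-1)=3432 g(15,1)=1430
t=16: g(16,-16)=1 g(16,-14)=16 g(16,-12)=119 g(16,-10)=544 g(16,-8)=1700 g(16,-6)=3808 g(16,-4)=6188 g(16,-2)=7072 g(16,0)=4862
t=17: g(17,-17)=1 g(17,-15)=17 g(17,-13)=135 g(17,-11)=663 g(17,-9)=2244 g(17,-7)=5508 g(17,-5)=9996 g(17,-3)=13260 g(17,-1)=11934 g(17,1)=4862
t=18: g(18,-18)=1 g(18,-16)=18 g(18,-14)=152 g(18,-12)=798 g(18,-10)=2907 g(18,-8)=7752 g(18,-6)=15504 g(18,-4)=23256 g(18,-2)=25194 g(18,0)=16796
t=19: g(19,-19)=1 g(19,-17)=19 g(19,-15)=170 g(19,-13)=950 g(19,-11)=3705 g(19,-9)=10659 g(19,-7)=23256 g(19,-5)=38760 g(19,-3)=48450 g(19,-1)=41990 g(19,1)=16796
t=20: g(20,-20)=1 g(20,-18)=20 g(20,-16)=189 g(20,-14)=1120 g(20,-12)=4655 g(20,-10)=14364 g(20,-8)=33915 g(20,-6)=62016 g(20,-4)=87210 g(20,-2)=90440 g(20,0)=58786
t=21: g(21,-21)=1 g(21,-19)=21 g(21,-17)=209 g(21,-15)=1309 g(21,-13)=5775 g(21,-11)=19019 g(21,-9)=48279 g(21,-7)=95931 g(21,-5)=149226 g(21,-3)=177650 g(21,-1)=149226 g(21,1)=58786
t=22: g(22,-22)=1 g(22,-20)=22 g(22,-18)=230 g(22,-16)=1518 g(22,-14)=7084 g(22,-12)=24794 g(22,-10)=67298 g(22,-8)=144210 g(22,-6)=245157 g(22,-4)=326876 g(22,-2)=326876 g(22,0)=208012
t=23: g(23,-23)=1 g(23,-21)=23 g(23,-19)=252 g(23,-17)=1748 g(23,-15)=8602 g(23,-13)=31878 g(23,-11)=92092 g(23,-9)=211508 g(23,-7)=389367 g(23,-5)=572033 g(23,-3)=653752 g(23,-1)=534888 g(23,1)=208012
t=24: g(24,-24)=1 g(24,-22)=24 g(24,-20)=275 g(24,-18)=2000 g(24,-16)=10350 g(24,-14)=40480 g(24,-12)=123970 g(24,-10)=303600 g(24,-8)=600875 g(24,-6)=961400 g(24,-4)=1225785 g(24,-2)=1188640 g(24,0)=742900
t=25: g(25,-25)=1 g(25,-23)=25 g(25,-21)=299 g(25,-19)=2275 g(25,-17)=12350 g(25,-15)=50830 g(25,-13)=164450 g(25,-11)=427570 g(25,-9)=904475 g(25,-7)=1562275 g(25,-5)=2187185 g(25,-3)=2414425 g(25,-1)=1931540 g(25,1)=742900
t=26: g(26,-26)=1 g(26,-24)=26 g(26,-22)=324 g(26,-20)=2574 g(26,-18)=14625 g(26,-16)=63180 g(26,-14)=215280 g(26,-12)=592020 g(26,-10)=1332045 g(26,-8)=2466750 g(26,-6)=3749460 g(26,-4)=4601610 g(26,-2)=4345965 g(26,0)=2674440
t=27: g(27,-27)=1 g(27,-25)=27 g(27,-23)=350 g(27,-21)=2898 g(27,-19)=17199 g(27,-17)=77805 g(27,-15)=278460 g(27,-13)=807300 g(27,-11)=1924065 g(27,-9)=3798795 g(27,-7)=6216210 g(27,-5)=8351070 g(27,-3)=8947575 g(27,-1)=7020405 g(27,1)=2674440
t=28: g(28,-28)=1 g(28,-26)=28 g(28,-24)=377 g(28,-22)=3248 g(28,-20)=20097 g(28,-18)=95004 g(28,-16)=356265 g(28,-14)=1085760 g(28,-12)=2731365 g(28,-10)=5722860 g(28,-8)=10015005 g(28,-6)=14567280 g(28,-4)=17298645 g(28,-2)=15967980 g(28,0)=9694845
t=29: g(29,-29)=1 g(29,-27)=29 g(29,-25)=405 g(29,-23)=3625 g(29,-21)=23345 g(29,-19)=115101 g(29,-17)=451269 g(29,-15)=1442025 g(29,-13)=3817125 g(29,-11)=8454225 g(29,-9)=15737865 g(29,-7)=24582285 g(29,-5)=31865925 g(29,-3)=33266625 g(29,-1)=25662825 g(29,1)=9694845
t=30: g(30,-30)=1 g(30,-28)=30 g(30,-26)=434 g(30,-24)=4030 g(30,-22)=26970 g(30,-20)=138446 g(30,-18)=566370 g(30,-16)=1893294 g(30,-14)=5259150 g(30,-12)=12271350 g(30,-10)=24192090 g(30,-8)=40320150 g(30,-6)=56448210 g(30,-4)=65132550 g(30,-2)=58929450 g(30,0)=35357670
Paths never hitting 2: Σ_s g(30,s) = 300540195
Paths hitting 2: 2^30 - 300540195 = 773201629
P = 773201629/1073741824 = 773201629/1073741824

Answer: 773201629/1073741824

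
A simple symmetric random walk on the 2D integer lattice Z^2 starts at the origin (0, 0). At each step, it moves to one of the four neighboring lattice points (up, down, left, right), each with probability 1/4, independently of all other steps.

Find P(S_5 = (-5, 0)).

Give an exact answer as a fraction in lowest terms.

Answer: 1/1024

Derivation:
Let h be the number of horizontal steps (so 5-h are vertical). To end at (-5,0) need (h-5)/2 right-steps and ((5-h)+0)/2 up-steps.
Sum over h with 5 ≤ h ≤ 5, h ≡ 1 (mod 2), 5-h ≡ 0 (mod 2):
h=5: C(5,5)·C(5,0)·C(0,0) = 1·1·1 = 1
Total favorable: 1
Total paths: 4^5 = 1024
P = 1/1024 = 1/1024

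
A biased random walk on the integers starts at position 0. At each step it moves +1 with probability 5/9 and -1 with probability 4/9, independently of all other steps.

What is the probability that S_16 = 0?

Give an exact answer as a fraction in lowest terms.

To be at 0 after 16 steps: need exactly 8 steps of +1 and 8 of -1.
Number of such sequences: C(16,8) = 12870
Each has probability (5/9)^8 · (4/9)^8 = 25600000000/1853020188851841
P = 12870 · 25600000000/1853020188851841 = 36608000000000/205891132094649

Answer: 36608000000000/205891132094649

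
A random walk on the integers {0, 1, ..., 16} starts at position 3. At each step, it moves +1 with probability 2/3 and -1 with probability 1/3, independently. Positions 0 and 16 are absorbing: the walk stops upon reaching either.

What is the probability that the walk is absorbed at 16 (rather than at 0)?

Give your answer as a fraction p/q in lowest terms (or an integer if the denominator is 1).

Biased walk: p = 2/3, q = 1/3, r = q/p = 1/2
Gambler's ruin: P(hit 16 before 0 | start at 3) = (1 - r^a)/(1 - r^N)
r^3 = 1/8; r^16 = 1/65536
P = (1 - 1/8) / (1 - 1/65536) = 7/8 / 65535/65536 = 57344/65535

Answer: 57344/65535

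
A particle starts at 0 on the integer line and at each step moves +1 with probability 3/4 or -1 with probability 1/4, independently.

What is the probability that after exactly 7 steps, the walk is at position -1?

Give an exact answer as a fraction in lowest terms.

Answer: 945/16384

Derivation:
To reach position -1 after 7 steps: need 3 steps of +1 and 4 steps of -1.
Number of such sequences: C(7,3) = 35
Each has probability (3/4)^3 · (1/4)^4 = 27/16384
P = 35 · 27/16384 = 945/16384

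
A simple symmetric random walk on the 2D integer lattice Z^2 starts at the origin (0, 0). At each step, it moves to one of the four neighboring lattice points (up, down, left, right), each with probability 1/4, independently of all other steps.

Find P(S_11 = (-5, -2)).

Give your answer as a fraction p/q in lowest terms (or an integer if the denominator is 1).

Answer: 9075/2097152

Derivation:
Let h be the number of horizontal steps (so 11-h are vertical). To end at (-5,-2) need (h-5)/2 right-steps and ((11-h)-2)/2 up-steps.
Sum over h with 5 ≤ h ≤ 9, h ≡ 1 (mod 2), 11-h ≡ 0 (mod 2):
h=5: C(11,5)·C(5,0)·C(6,2) = 462·1·15 = 6930
h=7: C(11,7)·C(7,1)·C(4,1) = 330·7·4 = 9240
h=9: C(11,9)·C(9,2)·C(2,0) = 55·36·1 = 1980
Total favorable: 18150
Total paths: 4^11 = 4194304
P = 18150/4194304 = 9075/2097152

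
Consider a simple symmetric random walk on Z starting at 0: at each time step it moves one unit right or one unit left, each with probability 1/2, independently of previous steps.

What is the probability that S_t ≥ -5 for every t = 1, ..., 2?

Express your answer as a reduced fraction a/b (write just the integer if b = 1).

Answer: 1

Derivation:
Let f(t,s) = #length-t paths at position s with S_1..S_t all ≥ -5.
f(t,s) = f(t-1,s-1) + f(t-1,s+1) for s ≥ -5; f(t,s) = 0 for s < -5.
t=0: f(0,0)=1
t=1: f(1,-1)=1 f(1,1)=1
t=2: f(2,-2)=1 f(2,0)=2 f(2,2)=1
Σ_s f(2,s) = 4
P = 4/4 = 1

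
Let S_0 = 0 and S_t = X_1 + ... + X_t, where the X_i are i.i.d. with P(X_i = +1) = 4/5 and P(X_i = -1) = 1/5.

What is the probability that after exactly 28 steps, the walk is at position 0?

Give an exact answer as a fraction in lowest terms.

Answer: 430748712566784/1490116119384765625

Derivation:
To be at 0 after 28 steps: need exactly 14 steps of +1 and 14 of -1.
Number of such sequences: C(28,14) = 40116600
Each has probability (4/5)^14 · (1/5)^14 = 268435456/37252902984619140625
P = 40116600 · 268435456/37252902984619140625 = 430748712566784/1490116119384765625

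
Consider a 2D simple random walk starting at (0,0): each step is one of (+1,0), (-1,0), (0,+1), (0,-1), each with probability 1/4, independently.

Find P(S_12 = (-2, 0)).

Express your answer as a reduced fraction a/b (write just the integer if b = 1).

Answer: 9801/262144

Derivation:
Let h be the number of horizontal steps (so 12-h are vertical). To end at (-2,0) need (h-2)/2 right-steps and ((12-h)+0)/2 up-steps.
Sum over h with 2 ≤ h ≤ 12, h ≡ 0 (mod 2), 12-h ≡ 0 (mod 2):
h=2: C(12,2)·C(2,0)·C(10,5) = 66·1·252 = 16632
h=4: C(12,4)·C(4,1)·C(8,4) = 495·4·70 = 138600
h=6: C(12,6)·C(6,2)·C(6,3) = 924·15·20 = 277200
h=8: C(12,8)·C(8,3)·C(4,2) = 495·56·6 = 166320
h=10: C(12,10)·C(10,4)·C(2,1) = 66·210·2 = 27720
h=12: C(12,12)·C(12,5)·C(0,0) = 1·792·1 = 792
Total favorable: 627264
Total paths: 4^12 = 16777216
P = 627264/16777216 = 9801/262144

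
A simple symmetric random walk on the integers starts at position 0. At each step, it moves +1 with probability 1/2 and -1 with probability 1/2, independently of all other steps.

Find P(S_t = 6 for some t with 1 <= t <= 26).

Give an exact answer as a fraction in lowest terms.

Answer: 16628809/67108864

Derivation:
Count via complement. Let g(t,s) = #length-t paths at position s with S_1..S_t all ≠ 6.
g(t,s) = g(t-1,s-1) + g(t-1,s+1) for s ≠ 6; g(t,6) = 0.
t=0: g(0,0)=1
t=1: g(1,-1)=1 g(1,1)=1
t=2: g(2,-2)=1 g(2,0)=2 g(2,2)=1
t=3: g(3,-3)=1 g(3,-1)=3 g(3,1)=3 g(3,3)=1
t=4: g(4,-4)=1 g(4,-2)=4 g(4,0)=6 g(4,2)=4 g(4,4)=1
t=5: g(5,-5)=1 g(5,-3)=5 g(5,-1)=10 g(5,1)=10 g(5,3)=5 g(5,5)=1
t=6: g(6,-6)=1 g(6,-4)=6 g(6,-2)=15 g(6,0)=20 g(6,2)=15 g(6,4)=6
t=7: g(7,-7)=1 g(7,-5)=7 g(7,-3)=21 g(7,-1)=35 g(7,1)=35 g(7,3)=21 g(7,5)=6
t=8: g(8,-8)=1 g(8,-6)=8 g(8,-4)=28 g(8,-2)=56 g(8,0)=70 g(8,2)=56 g(8,4)=27
t=9: g(9,-9)=1 g(9,-7)=9 g(9,-5)=36 g(9,-3)=84 g(9,-1)=126 g(9,1)=126 g(9,3)=83 g(9,5)=27
t=10: g(10,-10)=1 g(10,-8)=10 g(10,-6)=45 g(10,-4)=120 g(10,-2)=210 g(10,0)=252 g(10,2)=209 g(10,4)=110
t=11: g(11,-11)=1 g(11,-9)=11 g(11,-7)=55 g(11,-5)=165 g(11,-3)=330 g(11,-1)=462 g(11,1)=461 g(11,3)=319 g(11,5)=110
t=12: g(12,-12)=1 g(12,-10)=12 g(12,-8)=66 g(12,-6)=220 g(12,-4)=495 g(12,-2)=792 g(12,0)=923 g(12,2)=780 g(12,4)=429
t=13: g(13,-13)=1 g(13,-11)=13 g(13,-9)=78 g(13,-7)=286 g(13,-5)=715 g(13,-3)=1287 g(13,-1)=1715 g(13,1)=1703 g(13,3)=1209 g(13,5)=429
t=14: g(14,-14)=1 g(14,-12)=14 g(14,-10)=91 g(14,-8)=364 g(14,-6)=1001 g(14,-4)=2002 g(14,-2)=3002 g(14,0)=3418 g(14,2)=2912 g(14,4)=1638
t=15: g(15,-15)=1 g(15,-13)=15 g(15,-11)=105 g(15,-9)=455 g(15,-7)=1365 g(15,-5)=3003 g(15,-3)=5004 g(15,-1)=6420 g(15,1)=6330 g(15,3)=4550 g(15,5)=1638
t=16: g(16,-16)=1 g(16,-14)=16 g(16,-12)=120 g(16,-10)=560 g(16,-8)=1820 g(16,-6)=4368 g(16,-4)=8007 g(16,-2)=11424 g(16,0)=12750 g(16,2)=10880 g(16,4)=6188
t=17: g(17,-17)=1 g(17,-15)=17 g(17,-13)=136 g(17,-11)=680 g(17,-9)=2380 g(17,-7)=6188 g(17,-5)=12375 g(17,-3)=19431 g(17,-1)=24174 g(17,1)=23630 g(17,3)=17068 g(17,5)=6188
t=18: g(18,-18)=1 g(18,-16)=18 g(18,-14)=153 g(18,-12)=816 g(18,-10)=3060 g(18,-8)=8568 g(18,-6)=18563 g(18,-4)=31806 g(18,-2)=43605 g(18,0)=47804 g(18,2)=40698 g(18,4)=23256
t=19: g(19,-19)=1 g(19,-17)=19 g(19,-15)=171 g(19,-13)=969 g(19,-11)=3876 g(19,-9)=11628 g(19,-7)=27131 g(19,-5)=50369 g(19,-3)=75411 g(19,-1)=91409 g(19,1)=88502 g(19,3)=63954 g(19,5)=23256
t=20: g(20,-20)=1 g(20,-18)=20 g(20,-16)=190 g(20,-14)=1140 g(20,-12)=4845 g(20,-10)=15504 g(20,-8)=38759 g(20,-6)=77500 g(20,-4)=125780 g(20,-2)=166820 g(20,0)=179911 g(20,2)=152456 g(20,4)=87210
t=21: g(21,-21)=1 g(21,-19)=21 g(21,-17)=210 g(21,-15)=1330 g(21,-13)=5985 g(21,-11)=20349 g(21,-9)=54263 g(21,-7)=116259 g(21,-5)=203280 g(21,-3)=292600 g(21,-1)=346731 g(21,1)=332367 g(21,3)=239666 g(21,5)=87210
t=22: g(22,-22)=1 g(22,-20)=22 g(22,-18)=231 g(22,-16)=1540 g(22,-14)=7315 g(22,-12)=26334 g(22,-10)=74612 g(22,-8)=170522 g(22,-6)=319539 g(22,-4)=495880 g(22,-2)=639331 g(22,0)=679098 g(22,2)=572033 g(22,4)=326876
t=23: g(23,-23)=1 g(23,-21)=23 g(23,-19)=253 g(23,-17)=1771 g(23,-15)=8855 g(23,-13)=33649 g(23,-11)=100946 g(23,-9)=245134 g(23,-7)=490061 g(23,-5)=815419 g(23,-3)=1135211 g(23,-1)=1318429 g(23,1)=1251131 g(23,3)=898909 g(23,5)=326876
t=24: g(24,-24)=1 g(24,-22)=24 g(24,-20)=276 g(24,-18)=2024 g(24,-16)=10626 g(24,-14)=42504 g(24,-12)=134595 g(24,-10)=346080 g(24,-8)=735195 g(24,-6)=1305480 g(24,-4)=1950630 g(24,-2)=2453640 g(24,0)=2569560 g(24,2)=2150040 g(24,4)=1225785
t=25: g(25,-25)=1 g(25,-23)=25 g(25,-21)=300 g(25,-19)=2300 g(25,-17)=12650 g(25,-15)=53130 g(25,-13)=177099 g(25,-11)=480675 g(25,-9)=1081275 g(25,-7)=2040675 g(25,-5)=3256110 g(25,-3)=4404270 g(25,-1)=5023200 g(25,1)=4719600 g(25,3)=3375825 g(25,5)=1225785
t=26: g(26,-26)=1 g(26,-24)=26 g(26,-22)=325 g(26,-20)=2600 g(26,-18)=14950 g(26,-16)=65780 g(26,-14)=230229 g(26,-12)=657774 g(26,-10)=1561950 g(26,-8)=3121950 g(26,-6)=5296785 g(26,-4)=7660380 g(26,-2)=9427470 g(26,0)=9742800 g(26,2)=8095425 g(26,4)=4601610
Paths never hitting 6: Σ_s g(26,s) = 50480055
Paths hitting 6: 2^26 - 50480055 = 16628809
P = 16628809/67108864 = 16628809/67108864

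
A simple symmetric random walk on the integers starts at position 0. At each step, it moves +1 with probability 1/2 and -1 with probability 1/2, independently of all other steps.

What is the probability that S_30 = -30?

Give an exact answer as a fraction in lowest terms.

Answer: 1/1073741824

Derivation:
To reach position -30 after 30 steps: need 0 steps of +1 and 30 of -1.
Favorable paths: C(30,0) = 1
Total paths: 2^30 = 1073741824
P = 1/1073741824 = 1/1073741824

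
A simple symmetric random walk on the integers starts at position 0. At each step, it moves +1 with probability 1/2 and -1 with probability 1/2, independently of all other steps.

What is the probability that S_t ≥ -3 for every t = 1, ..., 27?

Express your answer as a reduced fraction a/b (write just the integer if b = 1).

Answer: 2340135/4194304

Derivation:
Let f(t,s) = #length-t paths at position s with S_1..S_t all ≥ -3.
f(t,s) = f(t-1,s-1) + f(t-1,s+1) for s ≥ -3; f(t,s) = 0 for s < -3.
t=0: f(0,0)=1
t=1: f(1,-1)=1 f(1,1)=1
t=2: f(2,-2)=1 f(2,0)=2 f(2,2)=1
t=3: f(3,-3)=1 f(3,-1)=3 f(3,1)=3 f(3,3)=1
t=4: f(4,-2)=4 f(4,0)=6 f(4,2)=4 f(4,4)=1
t=5: f(5,-3)=4 f(5,-1)=10 f(5,1)=10 f(5,3)=5 f(5,5)=1
t=6: f(6,-2)=14 f(6,0)=20 f(6,2)=15 f(6,4)=6 f(6,6)=1
t=7: f(7,-3)=14 f(7,-1)=34 f(7,1)=35 f(7,3)=21 f(7,5)=7 f(7,7)=1
t=8: f(8,-2)=48 f(8,0)=69 f(8,2)=56 f(8,4)=28 f(8,6)=8 f(8,8)=1
t=9: f(9,-3)=48 f(9,-1)=117 f(9,1)=125 f(9,3)=84 f(9,5)=36 f(9,7)=9 f(9,9)=1
t=10: f(10,-2)=165 f(10,0)=242 f(10,2)=209 f(10,4)=120 f(10,6)=45 f(10,8)=10 f(10,10)=1
t=11: f(11,-3)=165 f(11,-1)=407 f(11,1)=451 f(11,3)=329 f(11,5)=165 f(11,7)=55 f(11,9)=11 f(11,11)=1
t=12: f(12,-2)=572 f(12,0)=858 f(12,2)=780 f(12,4)=494 f(12,6)=220 f(12,8)=66 f(12,10)=12 f(12,12)=1
t=13: f(13,-3)=572 f(13,-1)=1430 f(13,1)=1638 f(13,3)=1274 f(13,5)=714 f(13,7)=286 f(13,9)=78 f(13,11)=13 f(13,13)=1
t=14: f(14,-2)=2002 f(14,0)=3068 f(14,2)=2912 f(14,4)=1988 f(14,6)=1000 f(14,8)=364 f(14,10)=91 f(14,12)=14 f(14,14)=1
t=15: f(15,-3)=2002 f(15,-1)=5070 f(15,1)=5980 f(15,3)=4900 f(15,5)=2988 f(15,7)=1364 f(15,9)=455 f(15,11)=105 f(15,13)=15 f(15,15)=1
t=16: f(16,-2)=7072 f(16,0)=11050 f(16,2)=10880 f(16,4)=7888 f(16,6)=4352 f(16,8)=1819 f(16,10)=560 f(16,12)=120 f(16,14)=16 f(16,16)=1
t=17: f(17,-3)=7072 f(17,-1)=18122 f(17,1)=21930 f(17,3)=18768 f(17,5)=12240 f(17,7)=6171 f(17,9)=2379 f(17,11)=680 f(17,13)=136 f(17,15)=17 f(17,17)=1
t=18: f(18,-2)=25194 f(18,0)=40052 f(18,2)=40698 f(18,4)=31008 f(18,6)=18411 f(18,8)=8550 f(18,10)=3059 f(18,12)=816 f(18,14)=153 f(18,16)=18 f(18,18)=1
t=19: f(19,-3)=25194 f(19,-1)=65246 f(19,1)=80750 f(19,3)=71706 f(19,5)=49419 f(19,7)=26961 f(19,9)=11609 f(19,11)=3875 f(19,13)=969 f(19,15)=171 f(19,17)=19 f(19,19)=1
t=20: f(20,-2)=90440 f(20,0)=145996 f(20,2)=152456 f(20,4)=121125 f(20,6)=76380 f(20,8)=38570 f(20,10)=15484 f(20,12)=4844 f(20,14)=1140 f(20,16)=190 f(20,18)=20 f(20,20)=1
t=21: f(21,-3)=90440 f(21,-1)=236436 f(21,1)=298452 f(21,3)=273581 f(21,5)=197505 f(21,7)=114950 f(21,9)=54054 f(21,11)=20328 f(21,13)=5984 f(21,15)=1330 f(21,17)=210 f(21,19)=21 f(21,21)=1
t=22: f(22,-2)=326876 f(22,0)=534888 f(22,2)=572033 f(22,4)=471086 f(22,6)=312455 f(22,8)=169004 f(22,10)=74382 f(22,12)=26312 f(22,14)=7314 f(22,16)=1540 f(22,18)=231 f(22,20)=22 f(22,22)=1
t=23: f(23,-3)=326876 f(23,-1)=861764 f(23,1)=1106921 f(23,3)=1043119 f(23,5)=783541 f(23,7)=481459 f(23,9)=243386 f(23,11)=100694 f(23,13)=33626 f(23,15)=8854 f(23,17)=1771 f(23,19)=253 f(23,21)=23 f(23,23)=1
t=24: f(24,-2)=1188640 f(24,0)=1968685 f(24,2)=2150040 f(24,4)=1826660 f(24,6)=1265000 f(24,8)=724845 f(24,10)=344080 f(24,12)=134320 f(24,14)=42480 f(24,16)=10625 f(24,18)=2024 f(24,20)=276 f(24,22)=24 f(24,24)=1
t=25: f(25,-3)=1188640 f(25,-1)=3157325 f(25,1)=4118725 f(25,3)=3976700 f(25,5)=3091660 f(25,7)=1989845 f(25,9)=1068925 f(25,11)=478400 f(25,13)=176800 f(25,15)=53105 f(25,17)=12649 f(25,19)=2300 f(25,21)=300 f(25,23)=25 f(25,25)=1
t=26: f(26,-2)=4345965 f(26,0)=7276050 f(26,2)=8095425 f(26,4)=7068360 f(26,6)=5081505 f(26,8)=3058770 f(26,10)=1547325 f(26,12)=655200 f(26,14)=229905 f(26,16)=65754 f(26,18)=14949 f(26,20)=2600 f(26,22)=325 f(26,24)=26 f(26,26)=1
t=27: f(27,-3)=4345965 f(27,-1)=11622015 f(27,1)=15371475 f(27,3)=15163785 f(27,5)=12149865 f(27,7)=8140275 f(27,9)=4606095 f(27,11)=2202525 f(27,13)=885105 f(27,15)=295659 f(27,17)=80703 f(27,19)=17549 f(27,21)=2925 f(27,23)=351 f(27,25)=27 f(27,27)=1
Σ_s f(27,s) = 74884320
P = 74884320/134217728 = 2340135/4194304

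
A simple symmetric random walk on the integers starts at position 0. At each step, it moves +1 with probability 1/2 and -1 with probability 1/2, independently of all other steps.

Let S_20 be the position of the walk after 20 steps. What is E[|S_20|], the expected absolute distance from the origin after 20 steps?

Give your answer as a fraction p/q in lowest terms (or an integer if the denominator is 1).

S_20 takes values m ≡ 0 (mod 2) with |m| ≤ 20; P(S_20=m) = C(20,(20+m)/2)/2^20.
Total paths: 2^20 = 1048576
Distribution: P(S=-20)=1/1048576, P(S=-18)=20/1048576, P(S=-16)=190/1048576, P(S=-14)=1140/1048576, P(S=-12)=4845/1048576, P(S=-10)=15504/1048576, P(S=-8)=38760/1048576, P(S=-6)=77520/1048576, P(S=-4)=125970/1048576, P(S=-2)=167960/1048576, P(S=0)=184756/1048576, P(S=2)=167960/1048576, P(S=4)=125970/1048576, P(S=6)=77520/1048576, P(S=8)=38760/1048576, P(S=10)=15504/1048576, P(S=12)=4845/1048576, P(S=14)=1140/1048576, P(S=16)=190/1048576, P(S=18)=20/1048576, P(S=20)=1/1048576
E[|S_20|] = Σ_m |m|·P(S_20=m) = 3695120/1048576 = 230945/65536

Answer: 230945/65536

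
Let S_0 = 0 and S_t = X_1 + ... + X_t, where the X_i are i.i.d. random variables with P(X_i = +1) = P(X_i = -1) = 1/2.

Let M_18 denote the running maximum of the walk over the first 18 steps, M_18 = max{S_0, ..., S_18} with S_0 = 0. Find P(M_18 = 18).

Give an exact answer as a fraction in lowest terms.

Answer: 1/262144

Derivation:
Let M_18 = max(S_0,...,S_18). Use the reflection principle: for j ≥ 1, #{paths with M_18 ≥ j} = #{S_18 ≥ j} + #{S_18 ≥ j+1}.
By reflection, #{M_18 ≥ 18} = #{S_18 ≥ 18} + #{S_18 ≥ 19} = 1 + 0 = 1.
#{M_18 ≥ 19} = #{S_18 ≥ 19} + #{S_18 ≥ 20} = 0 + 0 = 0.
#{M_18 = 18} = 1 - 0 = 1.
P(M_18 = 18) = 1/262144 = 1/262144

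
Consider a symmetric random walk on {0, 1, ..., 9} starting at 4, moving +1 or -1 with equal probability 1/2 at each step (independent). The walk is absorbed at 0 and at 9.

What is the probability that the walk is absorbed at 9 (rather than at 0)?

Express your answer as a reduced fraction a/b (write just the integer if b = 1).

Symmetric walk (p = 1/2): the harmonic-function argument gives P(hit 9 before 0 | start at 4) = a/N.
P = 4/9 = 4/9

Answer: 4/9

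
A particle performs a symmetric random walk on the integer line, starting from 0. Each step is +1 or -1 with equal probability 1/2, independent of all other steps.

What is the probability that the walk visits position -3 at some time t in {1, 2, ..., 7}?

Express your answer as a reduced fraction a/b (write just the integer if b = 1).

Count via complement. Let g(t,s) = #length-t paths at position s with S_1..S_t all ≠ -3.
g(t,s) = g(t-1,s-1) + g(t-1,s+1) for s ≠ -3; g(t,-3) = 0.
t=0: g(0,0)=1
t=1: g(1,-1)=1 g(1,1)=1
t=2: g(2,-2)=1 g(2,0)=2 g(2,2)=1
t=3: g(3,-1)=3 g(3,1)=3 g(3,3)=1
t=4: g(4,-2)=3 g(4,0)=6 g(4,2)=4 g(4,4)=1
t=5: g(5,-1)=9 g(5,1)=10 g(5,3)=5 g(5,5)=1
t=6: g(6,-2)=9 g(6,0)=19 g(6,2)=15 g(6,4)=6 g(6,6)=1
t=7: g(7,-1)=28 g(7,1)=34 g(7,3)=21 g(7,5)=7 g(7,7)=1
Paths never hitting -3: Σ_s g(7,s) = 91
Paths hitting -3: 2^7 - 91 = 37
P = 37/128 = 37/128

Answer: 37/128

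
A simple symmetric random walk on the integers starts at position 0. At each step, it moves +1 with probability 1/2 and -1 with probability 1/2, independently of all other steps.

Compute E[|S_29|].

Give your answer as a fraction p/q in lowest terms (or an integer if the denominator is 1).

Answer: 145422675/33554432

Derivation:
S_29 takes values m ≡ 1 (mod 2) with |m| ≤ 29; P(S_29=m) = C(29,(29+m)/2)/2^29.
Total paths: 2^29 = 536870912
Distribution: P(S=-29)=1/536870912, P(S=-27)=29/536870912, P(S=-25)=406/536870912, P(S=-23)=3654/536870912, P(S=-21)=23751/536870912, P(S=-19)=118755/536870912, P(S=-17)=475020/536870912, P(S=-15)=1560780/536870912, P(S=-13)=4292145/536870912, P(S=-11)=10015005/536870912, P(S=-9)=20030010/536870912, P(S=-7)=34597290/536870912, P(S=-5)=51895935/536870912, P(S=-3)=67863915/536870912, P(S=-1)=77558760/536870912, P(S=1)=77558760/536870912, P(S=3)=67863915/536870912, P(S=5)=51895935/536870912, P(S=7)=34597290/536870912, P(S=9)=20030010/536870912, P(S=11)=10015005/536870912, P(S=13)=4292145/536870912, P(S=15)=1560780/536870912, P(S=17)=475020/536870912, P(S=19)=118755/536870912, P(S=21)=23751/536870912, P(S=23)=3654/536870912, P(S=25)=406/536870912, P(S=27)=29/536870912, P(S=29)=1/536870912
E[|S_29|] = Σ_m |m|·P(S_29=m) = 2326762800/536870912 = 145422675/33554432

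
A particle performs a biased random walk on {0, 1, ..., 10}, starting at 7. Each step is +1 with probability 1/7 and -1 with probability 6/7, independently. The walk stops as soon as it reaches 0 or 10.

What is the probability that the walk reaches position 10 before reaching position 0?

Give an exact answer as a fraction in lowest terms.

Biased walk: p = 1/7, q = 6/7, r = q/p = 6
Gambler's ruin: P(hit 10 before 0 | start at 7) = (1 - r^a)/(1 - r^N)
r^7 = 279936; r^10 = 60466176
P = (1 - 279936) / (1 - 60466176) = -279935 / -60466175 = 55987/12093235

Answer: 55987/12093235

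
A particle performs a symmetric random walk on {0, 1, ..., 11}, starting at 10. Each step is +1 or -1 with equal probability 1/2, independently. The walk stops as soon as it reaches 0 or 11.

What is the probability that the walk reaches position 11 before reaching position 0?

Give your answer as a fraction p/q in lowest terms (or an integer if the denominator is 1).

Answer: 10/11

Derivation:
Symmetric walk (p = 1/2): the harmonic-function argument gives P(hit 11 before 0 | start at 10) = a/N.
P = 10/11 = 10/11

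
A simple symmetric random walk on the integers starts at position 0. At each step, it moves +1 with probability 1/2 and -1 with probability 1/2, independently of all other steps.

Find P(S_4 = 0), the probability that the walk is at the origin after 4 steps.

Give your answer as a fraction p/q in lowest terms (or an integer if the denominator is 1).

To return to 0 after 4 steps: need exactly 2 steps of +1 and 2 of -1.
Favorable paths: C(4,2) = 6
Total paths: 2^4 = 16
P = 6/16 = 3/8

Answer: 3/8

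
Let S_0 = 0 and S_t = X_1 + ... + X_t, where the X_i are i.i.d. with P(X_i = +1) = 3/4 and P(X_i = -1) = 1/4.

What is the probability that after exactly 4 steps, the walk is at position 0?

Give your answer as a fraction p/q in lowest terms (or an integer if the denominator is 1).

To be at 0 after 4 steps: need exactly 2 steps of +1 and 2 of -1.
Number of such sequences: C(4,2) = 6
Each has probability (3/4)^2 · (1/4)^2 = 9/256
P = 6 · 9/256 = 27/128

Answer: 27/128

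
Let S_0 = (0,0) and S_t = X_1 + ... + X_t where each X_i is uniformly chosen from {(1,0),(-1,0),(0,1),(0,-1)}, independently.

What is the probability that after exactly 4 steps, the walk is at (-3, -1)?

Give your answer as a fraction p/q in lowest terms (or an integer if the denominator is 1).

Answer: 1/64

Derivation:
Let h be the number of horizontal steps (so 4-h are vertical). To end at (-3,-1) need (h-3)/2 right-steps and ((4-h)-1)/2 up-steps.
Sum over h with 3 ≤ h ≤ 3, h ≡ 1 (mod 2), 4-h ≡ 1 (mod 2):
h=3: C(4,3)·C(3,0)·C(1,0) = 4·1·1 = 4
Total favorable: 4
Total paths: 4^4 = 256
P = 4/256 = 1/64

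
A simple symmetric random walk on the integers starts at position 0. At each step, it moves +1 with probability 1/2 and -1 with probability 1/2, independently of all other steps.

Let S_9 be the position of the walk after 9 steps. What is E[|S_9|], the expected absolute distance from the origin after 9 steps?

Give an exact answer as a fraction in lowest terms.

S_9 takes values m ≡ 1 (mod 2) with |m| ≤ 9; P(S_9=m) = C(9,(9+m)/2)/2^9.
Total paths: 2^9 = 512
Distribution: P(S=-9)=1/512, P(S=-7)=9/512, P(S=-5)=36/512, P(S=-3)=84/512, P(S=-1)=126/512, P(S=1)=126/512, P(S=3)=84/512, P(S=5)=36/512, P(S=7)=9/512, P(S=9)=1/512
E[|S_9|] = Σ_m |m|·P(S_9=m) = 1260/512 = 315/128

Answer: 315/128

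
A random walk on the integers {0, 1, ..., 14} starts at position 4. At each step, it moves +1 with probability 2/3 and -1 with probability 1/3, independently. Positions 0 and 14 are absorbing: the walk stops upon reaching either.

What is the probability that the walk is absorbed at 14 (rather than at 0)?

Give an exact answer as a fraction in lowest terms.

Answer: 5120/5461

Derivation:
Biased walk: p = 2/3, q = 1/3, r = q/p = 1/2
Gambler's ruin: P(hit 14 before 0 | start at 4) = (1 - r^a)/(1 - r^N)
r^4 = 1/16; r^14 = 1/16384
P = (1 - 1/16) / (1 - 1/16384) = 15/16 / 16383/16384 = 5120/5461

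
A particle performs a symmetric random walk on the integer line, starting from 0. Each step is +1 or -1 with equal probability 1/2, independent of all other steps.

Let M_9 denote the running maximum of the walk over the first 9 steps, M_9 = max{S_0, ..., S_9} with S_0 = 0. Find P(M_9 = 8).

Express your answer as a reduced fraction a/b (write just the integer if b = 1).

Let M_9 = max(S_0,...,S_9). Use the reflection principle: for j ≥ 1, #{paths with M_9 ≥ j} = #{S_9 ≥ j} + #{S_9 ≥ j+1}.
By reflection, #{M_9 ≥ 8} = #{S_9 ≥ 8} + #{S_9 ≥ 9} = 1 + 1 = 2.
#{M_9 ≥ 9} = #{S_9 ≥ 9} + #{S_9 ≥ 10} = 1 + 0 = 1.
#{M_9 = 8} = 2 - 1 = 1.
P(M_9 = 8) = 1/512 = 1/512

Answer: 1/512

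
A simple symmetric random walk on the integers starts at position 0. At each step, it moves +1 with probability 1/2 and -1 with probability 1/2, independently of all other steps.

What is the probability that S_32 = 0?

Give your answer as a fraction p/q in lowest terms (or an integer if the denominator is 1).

Answer: 300540195/2147483648

Derivation:
To return to 0 after 32 steps: need exactly 16 steps of +1 and 16 of -1.
Favorable paths: C(32,16) = 601080390
Total paths: 2^32 = 4294967296
P = 601080390/4294967296 = 300540195/2147483648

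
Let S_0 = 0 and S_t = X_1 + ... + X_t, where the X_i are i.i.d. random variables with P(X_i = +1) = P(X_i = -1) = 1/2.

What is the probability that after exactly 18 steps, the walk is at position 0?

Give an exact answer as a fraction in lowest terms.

Answer: 12155/65536

Derivation:
To return to 0 after 18 steps: need exactly 9 steps of +1 and 9 of -1.
Favorable paths: C(18,9) = 48620
Total paths: 2^18 = 262144
P = 48620/262144 = 12155/65536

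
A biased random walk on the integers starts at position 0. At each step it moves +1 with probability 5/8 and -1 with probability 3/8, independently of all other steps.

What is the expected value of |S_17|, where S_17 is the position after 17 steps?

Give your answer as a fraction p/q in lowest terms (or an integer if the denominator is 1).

S_17 takes values m ≡ 1 (mod 2) with |m| ≤ 17; P(S_17=m) = C(17,(17+m)/2) · (5/8)^((17+m)/2) · (3/8)^((17-m)/2).
Distribution: P(S=-17)=129140163/2251799813685248, P(S=-15)=3658971285/2251799813685248, P(S=-13)=6098285475/281474976710656, P(S=-11)=50819045625/281474976710656, P(S=-9)=592888865625/562949953421312, P(S=-7)=2569185084375/562949953421312, P(S=-5)=4281975140625/281474976710656, P(S=-3)=11214696796875/281474976710656, P(S=-1)=93455806640625/1125899906842624, P(S=1)=155759677734375/1125899906842624, P(S=3)=51919892578125/281474976710656, P(S=5)=55066552734375/281474976710656, P(S=7)=91777587890625/562949953421312, P(S=9)=58831787109375/562949953421312, P(S=11)=14007568359375/281474976710656, P(S=13)=4669189453125/281474976710656, P(S=15)=7781982421875/2251799813685248, P(S=17)=762939453125/2251799813685248
E[|S_17|] = Σ_m |m|·P(S_17=m) = 688857813161731/140737488355328

Answer: 688857813161731/140737488355328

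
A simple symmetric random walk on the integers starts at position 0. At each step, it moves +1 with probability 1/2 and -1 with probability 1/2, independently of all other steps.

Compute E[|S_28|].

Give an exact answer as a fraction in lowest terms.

S_28 takes values m ≡ 0 (mod 2) with |m| ≤ 28; P(S_28=m) = C(28,(28+m)/2)/2^28.
Total paths: 2^28 = 268435456
Distribution: P(S=-28)=1/268435456, P(S=-26)=28/268435456, P(S=-24)=378/268435456, P(S=-22)=3276/268435456, P(S=-20)=20475/268435456, P(S=-18)=98280/268435456, P(S=-16)=376740/268435456, P(S=-14)=1184040/268435456, P(S=-12)=3108105/268435456, P(S=-10)=6906900/268435456, P(S=-8)=13123110/268435456, P(S=-6)=21474180/268435456, P(S=-4)=30421755/268435456, P(S=-2)=37442160/268435456, P(S=0)=40116600/268435456, P(S=2)=37442160/268435456, P(S=4)=30421755/268435456, P(S=6)=21474180/268435456, P(S=8)=13123110/268435456, P(S=10)=6906900/268435456, P(S=12)=3108105/268435456, P(S=14)=1184040/268435456, P(S=16)=376740/268435456, P(S=18)=98280/268435456, P(S=20)=20475/268435456, P(S=22)=3276/268435456, P(S=24)=378/268435456, P(S=26)=28/268435456, P(S=28)=1/268435456
E[|S_28|] = Σ_m |m|·P(S_28=m) = 1123264800/268435456 = 35102025/8388608

Answer: 35102025/8388608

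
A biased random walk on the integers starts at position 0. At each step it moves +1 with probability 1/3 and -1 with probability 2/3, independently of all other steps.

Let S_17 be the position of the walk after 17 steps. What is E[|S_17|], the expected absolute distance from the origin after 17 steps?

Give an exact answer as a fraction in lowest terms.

S_17 takes values m ≡ 1 (mod 2) with |m| ≤ 17; P(S_17=m) = C(17,(17+m)/2) · (1/3)^((17+m)/2) · (2/3)^((17-m)/2).
Distribution: P(S=-17)=131072/129140163, P(S=-15)=1114112/129140163, P(S=-13)=4456448/129140163, P(S=-11)=11141120/129140163, P(S=-9)=19496960/129140163, P(S=-7)=25346048/129140163, P(S=-5)=25346048/129140163, P(S=-3)=19914752/129140163, P(S=-1)=12446720/129140163, P(S=1)=6223360/129140163, P(S=3)=2489344/129140163, P(S=5)=792064/129140163, P(S=7)=198016/129140163, P(S=9)=38080/129140163, P(S=11)=5440/129140163, P(S=13)=544/129140163, P(S=15)=34/129140163, P(S=17)=1/129140163
E[|S_17|] = Σ_m |m|·P(S_17=m) = 85632247/14348907

Answer: 85632247/14348907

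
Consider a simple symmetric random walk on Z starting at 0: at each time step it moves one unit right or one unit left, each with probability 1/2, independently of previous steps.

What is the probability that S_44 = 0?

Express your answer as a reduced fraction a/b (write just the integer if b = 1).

Answer: 263012370465/2199023255552

Derivation:
To return to 0 after 44 steps: need exactly 22 steps of +1 and 22 of -1.
Favorable paths: C(44,22) = 2104098963720
Total paths: 2^44 = 17592186044416
P = 2104098963720/17592186044416 = 263012370465/2199023255552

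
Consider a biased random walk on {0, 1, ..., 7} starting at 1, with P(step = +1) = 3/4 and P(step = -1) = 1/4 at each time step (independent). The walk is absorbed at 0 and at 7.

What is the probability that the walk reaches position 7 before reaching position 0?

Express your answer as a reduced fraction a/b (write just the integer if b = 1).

Answer: 729/1093

Derivation:
Biased walk: p = 3/4, q = 1/4, r = q/p = 1/3
Gambler's ruin: P(hit 7 before 0 | start at 1) = (1 - r^a)/(1 - r^N)
r^1 = 1/3; r^7 = 1/2187
P = (1 - 1/3) / (1 - 1/2187) = 2/3 / 2186/2187 = 729/1093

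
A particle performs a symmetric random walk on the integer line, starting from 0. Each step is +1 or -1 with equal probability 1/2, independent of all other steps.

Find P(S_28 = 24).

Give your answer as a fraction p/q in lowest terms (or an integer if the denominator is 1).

To reach position 24 after 28 steps: need 26 steps of +1 and 2 of -1.
Favorable paths: C(28,26) = 378
Total paths: 2^28 = 268435456
P = 378/268435456 = 189/134217728

Answer: 189/134217728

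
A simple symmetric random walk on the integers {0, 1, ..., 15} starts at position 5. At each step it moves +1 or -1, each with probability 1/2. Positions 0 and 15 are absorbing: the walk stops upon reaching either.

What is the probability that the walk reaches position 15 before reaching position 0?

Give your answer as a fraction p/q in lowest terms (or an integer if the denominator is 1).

Answer: 1/3

Derivation:
Symmetric walk (p = 1/2): the harmonic-function argument gives P(hit 15 before 0 | start at 5) = a/N.
P = 5/15 = 1/3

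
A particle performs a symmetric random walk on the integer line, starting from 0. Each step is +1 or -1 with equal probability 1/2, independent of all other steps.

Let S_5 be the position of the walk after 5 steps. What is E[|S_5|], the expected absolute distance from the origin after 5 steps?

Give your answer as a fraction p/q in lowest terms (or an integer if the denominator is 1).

S_5 takes values m ≡ 1 (mod 2) with |m| ≤ 5; P(S_5=m) = C(5,(5+m)/2)/2^5.
Total paths: 2^5 = 32
Distribution: P(S=-5)=1/32, P(S=-3)=5/32, P(S=-1)=10/32, P(S=1)=10/32, P(S=3)=5/32, P(S=5)=1/32
E[|S_5|] = Σ_m |m|·P(S_5=m) = 60/32 = 15/8

Answer: 15/8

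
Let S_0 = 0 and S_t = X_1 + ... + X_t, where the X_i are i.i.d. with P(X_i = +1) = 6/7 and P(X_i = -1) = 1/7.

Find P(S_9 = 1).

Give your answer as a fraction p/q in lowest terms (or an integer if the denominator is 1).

To reach position 1 after 9 steps: need 5 steps of +1 and 4 steps of -1.
Number of such sequences: C(9,5) = 126
Each has probability (6/7)^5 · (1/7)^4 = 7776/40353607
P = 126 · 7776/40353607 = 139968/5764801

Answer: 139968/5764801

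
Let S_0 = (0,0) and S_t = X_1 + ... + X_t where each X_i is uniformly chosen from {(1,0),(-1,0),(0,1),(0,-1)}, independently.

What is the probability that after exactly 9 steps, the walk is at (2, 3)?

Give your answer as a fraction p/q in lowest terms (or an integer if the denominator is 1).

Answer: 567/32768

Derivation:
Let h be the number of horizontal steps (so 9-h are vertical). To end at (2,3) need (h+2)/2 right-steps and ((9-h)+3)/2 up-steps.
Sum over h with 2 ≤ h ≤ 6, h ≡ 0 (mod 2), 9-h ≡ 1 (mod 2):
h=2: C(9,2)·C(2,2)·C(7,5) = 36·1·21 = 756
h=4: C(9,4)·C(4,3)·C(5,4) = 126·4·5 = 2520
h=6: C(9,6)·C(6,4)·C(3,3) = 84·15·1 = 1260
Total favorable: 4536
Total paths: 4^9 = 262144
P = 4536/262144 = 567/32768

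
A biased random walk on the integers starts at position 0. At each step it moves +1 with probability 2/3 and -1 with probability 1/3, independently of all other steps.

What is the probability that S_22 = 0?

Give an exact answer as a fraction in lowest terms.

Answer: 481574912/10460353203

Derivation:
To be at 0 after 22 steps: need exactly 11 steps of +1 and 11 of -1.
Number of such sequences: C(22,11) = 705432
Each has probability (2/3)^11 · (1/3)^11 = 2048/31381059609
P = 705432 · 2048/31381059609 = 481574912/10460353203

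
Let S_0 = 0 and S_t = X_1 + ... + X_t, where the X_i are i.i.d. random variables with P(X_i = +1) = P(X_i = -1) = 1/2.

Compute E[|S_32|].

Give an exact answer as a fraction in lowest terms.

S_32 takes values m ≡ 0 (mod 2) with |m| ≤ 32; P(S_32=m) = C(32,(32+m)/2)/2^32.
Total paths: 2^32 = 4294967296
Distribution: P(S=-32)=1/4294967296, P(S=-30)=32/4294967296, P(S=-28)=496/4294967296, P(S=-26)=4960/4294967296, P(S=-24)=35960/4294967296, P(S=-22)=201376/4294967296, P(S=-20)=906192/4294967296, P(S=-18)=3365856/4294967296, P(S=-16)=10518300/4294967296, P(S=-14)=28048800/4294967296, P(S=-12)=64512240/4294967296, P(S=-10)=129024480/4294967296, P(S=-8)=225792840/4294967296, P(S=-6)=347373600/4294967296, P(S=-4)=471435600/4294967296, P(S=-2)=565722720/4294967296, P(S=0)=601080390/4294967296, P(S=2)=565722720/4294967296, P(S=4)=471435600/4294967296, P(S=6)=347373600/4294967296, P(S=8)=225792840/4294967296, P(S=10)=129024480/4294967296, P(S=12)=64512240/4294967296, P(S=14)=28048800/4294967296, P(S=16)=10518300/4294967296, P(S=18)=3365856/4294967296, P(S=20)=906192/4294967296, P(S=22)=201376/4294967296, P(S=24)=35960/4294967296, P(S=26)=4960/4294967296, P(S=28)=496/4294967296, P(S=30)=32/4294967296, P(S=32)=1/4294967296
E[|S_32|] = Σ_m |m|·P(S_32=m) = 19234572480/4294967296 = 300540195/67108864

Answer: 300540195/67108864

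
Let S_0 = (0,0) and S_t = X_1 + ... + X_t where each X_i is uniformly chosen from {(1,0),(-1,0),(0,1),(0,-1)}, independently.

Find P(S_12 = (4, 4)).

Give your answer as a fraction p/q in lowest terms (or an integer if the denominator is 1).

Let h be the number of horizontal steps (so 12-h are vertical). To end at (4,4) need (h+4)/2 right-steps and ((12-h)+4)/2 up-steps.
Sum over h with 4 ≤ h ≤ 8, h ≡ 0 (mod 2), 12-h ≡ 0 (mod 2):
h=4: C(12,4)·C(4,4)·C(8,6) = 495·1·28 = 13860
h=6: C(12,6)·C(6,5)·C(6,5) = 924·6·6 = 33264
h=8: C(12,8)·C(8,6)·C(4,4) = 495·28·1 = 13860
Total favorable: 60984
Total paths: 4^12 = 16777216
P = 60984/16777216 = 7623/2097152

Answer: 7623/2097152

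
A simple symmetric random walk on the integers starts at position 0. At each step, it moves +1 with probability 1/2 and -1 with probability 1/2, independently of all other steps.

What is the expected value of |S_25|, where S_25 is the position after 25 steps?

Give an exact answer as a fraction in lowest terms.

Answer: 16900975/4194304

Derivation:
S_25 takes values m ≡ 1 (mod 2) with |m| ≤ 25; P(S_25=m) = C(25,(25+m)/2)/2^25.
Total paths: 2^25 = 33554432
Distribution: P(S=-25)=1/33554432, P(S=-23)=25/33554432, P(S=-21)=300/33554432, P(S=-19)=2300/33554432, P(S=-17)=12650/33554432, P(S=-15)=53130/33554432, P(S=-13)=177100/33554432, P(S=-11)=480700/33554432, P(S=-9)=1081575/33554432, P(S=-7)=2042975/33554432, P(S=-5)=3268760/33554432, P(S=-3)=4457400/33554432, P(S=-1)=5200300/33554432, P(S=1)=5200300/33554432, P(S=3)=4457400/33554432, P(S=5)=3268760/33554432, P(S=7)=2042975/33554432, P(S=9)=1081575/33554432, P(S=11)=480700/33554432, P(S=13)=177100/33554432, P(S=15)=53130/33554432, P(S=17)=12650/33554432, P(S=19)=2300/33554432, P(S=21)=300/33554432, P(S=23)=25/33554432, P(S=25)=1/33554432
E[|S_25|] = Σ_m |m|·P(S_25=m) = 135207800/33554432 = 16900975/4194304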